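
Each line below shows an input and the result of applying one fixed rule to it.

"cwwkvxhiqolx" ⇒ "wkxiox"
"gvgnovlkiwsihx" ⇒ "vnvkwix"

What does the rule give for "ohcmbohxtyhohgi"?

hmoxyog

In each case the input is transformed by: keep every other character starting from the second (positions 2nd, 4th, 6th, ...).
On "ohcmbohxtyhohgi" that produces "hmoxyog".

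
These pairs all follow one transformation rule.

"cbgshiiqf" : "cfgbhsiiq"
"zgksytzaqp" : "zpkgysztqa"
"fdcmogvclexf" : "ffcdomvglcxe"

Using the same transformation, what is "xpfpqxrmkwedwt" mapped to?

Rule — move the last character to the front, then swap each adjacent pair of characters (1↔2, 3↔4, ...).
Applying both steps to "xpfpqxrmkwedwt": "txpfpqxrmkwedw", then "xtfpqprxkmewwd".

xtfpqprxkmewwd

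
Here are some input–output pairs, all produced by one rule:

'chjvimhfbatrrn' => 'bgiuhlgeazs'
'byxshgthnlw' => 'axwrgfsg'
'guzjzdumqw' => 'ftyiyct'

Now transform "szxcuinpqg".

In each case the input is transformed by: delete the last 3 characters, then shift every letter 1 place backward in the alphabet (wrapping around).
Applying both steps to "szxcuinpqg": "szxcuin", then "rywbthm".

rywbthm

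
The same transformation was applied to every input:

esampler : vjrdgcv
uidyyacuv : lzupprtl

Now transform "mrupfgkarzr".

dilgwxbriq

The transformation: shift every letter 9 places backward in the alphabet (wrapping around), then delete the last character.
For "mrupfgkarzr", step one produces "dilgwxbriqi"; step two turns that into "dilgwxbriq".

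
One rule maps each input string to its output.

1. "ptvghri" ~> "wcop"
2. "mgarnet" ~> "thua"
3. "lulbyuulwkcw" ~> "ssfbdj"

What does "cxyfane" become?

jfhl

What's happening: shift every letter 7 places forward in the alphabet (wrapping around), then keep every other character starting from the first (positions 1st, 3rd, 5th, ...).
Applying both steps to "cxyfane": "jefmhul", then "jfhl".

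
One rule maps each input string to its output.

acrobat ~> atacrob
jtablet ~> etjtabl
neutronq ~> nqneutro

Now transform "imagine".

neimagi

The rule is to move the last 2 characters to the front (rotate right by 2).
For "imagine" the result is "neimagi".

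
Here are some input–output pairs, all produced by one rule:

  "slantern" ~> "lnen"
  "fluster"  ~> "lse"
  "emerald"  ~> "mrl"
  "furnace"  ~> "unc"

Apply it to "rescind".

Looking at the pairs, the operation is to keep every other character starting from the second (positions 2nd, 4th, 6th, ...).
For "rescind" the result is "ecn".

ecn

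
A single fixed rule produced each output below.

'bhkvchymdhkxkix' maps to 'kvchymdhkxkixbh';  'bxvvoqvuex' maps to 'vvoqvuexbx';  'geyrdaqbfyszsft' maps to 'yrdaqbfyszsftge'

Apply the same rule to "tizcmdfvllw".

zcmdfvllwti

Rule — move the first 2 characters to the end (rotate left by 2).
For "tizcmdfvllw" the result is "zcmdfvllwti".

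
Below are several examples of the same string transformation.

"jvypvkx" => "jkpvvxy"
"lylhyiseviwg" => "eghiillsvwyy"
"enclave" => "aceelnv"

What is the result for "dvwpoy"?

Rule — sort the characters into alphabetical order.
"dvwpoy" → "dopvwy".

dopvwy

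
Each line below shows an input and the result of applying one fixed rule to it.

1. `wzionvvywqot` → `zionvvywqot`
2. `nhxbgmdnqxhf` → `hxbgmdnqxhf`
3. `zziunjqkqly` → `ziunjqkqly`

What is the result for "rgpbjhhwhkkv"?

The rule is to delete the first character.
So "rgpbjhhwhkkv" becomes "gpbjhhwhkkv".

gpbjhhwhkkv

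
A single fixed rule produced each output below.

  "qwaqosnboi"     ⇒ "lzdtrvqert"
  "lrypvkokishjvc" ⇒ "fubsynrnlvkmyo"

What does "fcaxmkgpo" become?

Looking at the pairs, the operation is to shift every letter 3 places forward in the alphabet (wrapping around), then swap the first and last characters.
For "fcaxmkgpo", step one produces "ifdapnjsr"; step two turns that into "rfdapnjsi".

rfdapnjsi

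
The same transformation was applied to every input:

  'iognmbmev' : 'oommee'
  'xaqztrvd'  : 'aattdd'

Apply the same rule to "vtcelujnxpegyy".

Rule — keep one character in every 3, starting at position 2 (positions 2nd, 5th, 8th, ...), then double every character.
On "vtcelujnxpegyy" that produces "ttllnneeyy".

ttllnneeyy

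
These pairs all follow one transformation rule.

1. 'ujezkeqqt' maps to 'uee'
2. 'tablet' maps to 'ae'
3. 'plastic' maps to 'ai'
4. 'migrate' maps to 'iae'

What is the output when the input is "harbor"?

What's happening: keep only the vowels.
"harbor" → "ao".

ao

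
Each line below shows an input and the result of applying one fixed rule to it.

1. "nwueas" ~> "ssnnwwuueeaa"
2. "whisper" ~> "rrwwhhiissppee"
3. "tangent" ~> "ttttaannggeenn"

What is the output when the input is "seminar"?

Each output is the input with this applied: double every character, then move the last 2 characters to the front (rotate right by 2).
Starting from "seminar": after the first operation, "sseemmiinnaarr"; after the second, "rrsseemmiinnaa".

rrsseemmiinnaa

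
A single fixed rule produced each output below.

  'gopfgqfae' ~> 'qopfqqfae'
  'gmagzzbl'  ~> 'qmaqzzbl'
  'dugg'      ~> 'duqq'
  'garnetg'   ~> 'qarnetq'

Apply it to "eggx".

The rule is to replace every "g" with "q".
So "eggx" becomes "eqqx".

eqqx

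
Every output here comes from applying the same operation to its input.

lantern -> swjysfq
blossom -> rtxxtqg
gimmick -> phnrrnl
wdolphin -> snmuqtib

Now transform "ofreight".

Each output is the input with this applied: shift every letter 5 places forward in the alphabet (wrapping around), then reverse the string.
On "ofreight" that produces "ymlnjwkt".

ymlnjwkt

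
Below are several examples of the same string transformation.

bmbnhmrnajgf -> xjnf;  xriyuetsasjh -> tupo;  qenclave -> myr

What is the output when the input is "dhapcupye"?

What's happening: shift every letter 4 places backward in the alphabet (wrapping around), then keep one character in every 3, starting at position 1 (positions 1st, 4th, 7th, ...).
Applying both steps to "dhapcupye": "zdwlyqlua", then "zll".
(Check on "bmbnhmrnajgf": → "xixjdinjwfcb" → "xjnf" ✓)

zll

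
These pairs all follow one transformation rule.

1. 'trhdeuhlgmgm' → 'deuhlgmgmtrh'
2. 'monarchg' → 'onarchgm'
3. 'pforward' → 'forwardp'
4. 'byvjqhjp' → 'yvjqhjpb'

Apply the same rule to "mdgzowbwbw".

The transformation: move the last 3 characters to the front (rotate right by 3), then swap the front and back halves of the string.
On "mdgzowbwbw" that produces "gzowbwbwmd".

gzowbwbwmd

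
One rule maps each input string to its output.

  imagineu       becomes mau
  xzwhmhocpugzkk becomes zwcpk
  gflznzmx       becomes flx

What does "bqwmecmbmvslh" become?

qwbmh

The transformation: swap each adjacent pair of characters (1↔2, 3↔4, ...), then keep one character in every 3, starting at position 1 (positions 1st, 4th, 7th, ...).
On "bqwmecmbmvslh": the first step gives "qbmwcebmvmlsh", and the second then gives "qwbmh".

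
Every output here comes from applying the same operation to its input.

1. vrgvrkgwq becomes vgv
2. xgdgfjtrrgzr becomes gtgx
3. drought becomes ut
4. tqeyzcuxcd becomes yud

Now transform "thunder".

The transformation: move the first character to the end, then keep one character in every 3, starting at position 3 (positions 3rd, 6th, 9th, ...).
For "thunder", step one produces "hundert"; step two turns that into "nr".

nr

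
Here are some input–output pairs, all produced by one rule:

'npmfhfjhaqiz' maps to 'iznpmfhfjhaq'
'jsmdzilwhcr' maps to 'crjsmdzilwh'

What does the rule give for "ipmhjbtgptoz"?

ozipmhjbtgpt

Each output is the input with this applied: move the last 2 characters to the front (rotate right by 2).
For "ipmhjbtgptoz" the result is "ozipmhjbtgpt".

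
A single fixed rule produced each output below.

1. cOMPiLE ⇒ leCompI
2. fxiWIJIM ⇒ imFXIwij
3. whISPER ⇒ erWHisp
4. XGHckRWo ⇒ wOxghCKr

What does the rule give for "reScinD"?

NdREsCI

Rule — flip the case of every letter, then move the last 2 characters to the front (rotate right by 2).
Starting from "reScinD": after the first operation, "REsCINd"; after the second, "NdREsCI".
(Check on "fxiWIJIM": → "FXIwijim" → "imFXIwij" ✓)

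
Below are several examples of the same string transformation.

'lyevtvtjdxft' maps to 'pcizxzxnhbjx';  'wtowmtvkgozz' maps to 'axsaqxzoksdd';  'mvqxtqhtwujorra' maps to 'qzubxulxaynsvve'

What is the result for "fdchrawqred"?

jhglveauvih

In each case the input is transformed by: shift every letter 4 places forward in the alphabet (wrapping around).
Doing the same to "fdchrawqred": "jhglveauvih".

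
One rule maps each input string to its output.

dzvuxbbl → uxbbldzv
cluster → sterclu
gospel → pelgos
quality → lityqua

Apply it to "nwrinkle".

Rule — move the first 3 characters to the end (rotate left by 3).
So "nwrinkle" becomes "inklenwr".

inklenwr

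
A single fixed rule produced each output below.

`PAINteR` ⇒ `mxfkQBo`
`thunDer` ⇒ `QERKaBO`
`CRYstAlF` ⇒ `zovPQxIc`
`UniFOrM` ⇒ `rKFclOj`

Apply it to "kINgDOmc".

HfkDalJZ

The transformation: flip the case of every letter, then shift every letter 3 places backward in the alphabet (wrapping around).
"kINgDOmc" → "KinGdoMC" → "HfkDalJZ".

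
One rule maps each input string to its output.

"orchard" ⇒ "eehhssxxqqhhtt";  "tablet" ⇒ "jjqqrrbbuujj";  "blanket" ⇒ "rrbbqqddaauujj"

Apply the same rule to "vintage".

What's happening: shift every letter 10 places backward in the alphabet (wrapping around), then double every character.
Applying both steps to "vintage": "lydjqwu", then "llyyddjjqqwwuu".

llyyddjjqqwwuu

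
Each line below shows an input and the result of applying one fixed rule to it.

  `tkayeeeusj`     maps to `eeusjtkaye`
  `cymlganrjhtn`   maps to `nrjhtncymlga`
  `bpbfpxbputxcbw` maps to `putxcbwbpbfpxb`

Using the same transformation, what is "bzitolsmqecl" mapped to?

Looking at the pairs, the operation is to swap the front and back halves of the string.
For "bzitolsmqecl" the result is "smqeclbzitol".

smqeclbzitol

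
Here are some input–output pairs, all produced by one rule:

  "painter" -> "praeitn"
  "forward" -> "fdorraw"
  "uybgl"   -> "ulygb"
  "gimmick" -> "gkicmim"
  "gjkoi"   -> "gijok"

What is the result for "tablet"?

ttaebl

Each output is the input with this applied: take characters alternately from the front and the back (1st, last, 2nd, 2nd-last, ...).
So "tablet" becomes "ttaebl".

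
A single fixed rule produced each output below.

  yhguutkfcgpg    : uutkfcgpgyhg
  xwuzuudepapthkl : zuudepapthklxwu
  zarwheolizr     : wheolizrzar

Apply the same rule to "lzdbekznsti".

bekznstilzd

Looking at the pairs, the operation is to move the first 3 characters to the end (rotate left by 3).
Doing the same to "lzdbekznsti": "bekznstilzd".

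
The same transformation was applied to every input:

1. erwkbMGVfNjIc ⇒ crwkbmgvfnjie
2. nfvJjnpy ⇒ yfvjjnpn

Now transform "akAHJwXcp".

The transformation: swap the first and last characters, then convert every letter to lowercase.
Applying both steps to "akAHJwXcp": "pkAHJwXca", then "pkahjwxca".

pkahjwxca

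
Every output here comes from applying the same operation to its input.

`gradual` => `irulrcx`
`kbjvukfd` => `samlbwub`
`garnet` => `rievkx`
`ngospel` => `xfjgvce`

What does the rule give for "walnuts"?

In each case the input is transformed by: move the first character to the end, then shift every letter 9 places backward in the alphabet (wrapping around).
Starting from "walnuts": after the first operation, "alnutsw"; after the second, "rcelkjn".

rcelkjn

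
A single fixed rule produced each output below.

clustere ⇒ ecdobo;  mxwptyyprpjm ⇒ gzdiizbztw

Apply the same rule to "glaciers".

kmsobc

In each case the input is transformed by: shift every letter 10 places forward in the alphabet (wrapping around), then delete the first 2 characters.
For "glaciers", step one produces "qvkmsobc"; step two turns that into "kmsobc".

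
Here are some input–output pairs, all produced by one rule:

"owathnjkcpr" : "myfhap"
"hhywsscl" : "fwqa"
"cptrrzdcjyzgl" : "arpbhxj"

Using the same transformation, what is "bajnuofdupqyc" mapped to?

zhsdsoa

The pattern: shift every letter 2 places backward in the alphabet (wrapping around), then keep every other character starting from the first (positions 1st, 3rd, 5th, ...).
For "bajnuofdupqyc", step one produces "zyhlsmdbsnowa"; step two turns that into "zhsdsoa".
(Check on "owathnjkcpr": → "muyrflhianp" → "myfhap" ✓)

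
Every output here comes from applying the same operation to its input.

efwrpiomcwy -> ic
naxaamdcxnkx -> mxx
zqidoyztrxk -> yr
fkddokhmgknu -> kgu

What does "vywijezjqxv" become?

eq

What's happening: delete the first 3 characters, then keep one character in every 3, starting at position 3 (positions 3rd, 6th, 9th, ...).
On "vywijezjqxv": the first step gives "ijezjqxv", and the second then gives "eq".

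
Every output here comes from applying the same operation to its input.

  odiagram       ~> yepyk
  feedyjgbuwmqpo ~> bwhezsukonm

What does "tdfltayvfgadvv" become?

The rule is to shift every letter 2 places backward in the alphabet (wrapping around), then delete the first 3 characters.
Working it through for "tdfltayvfgadvv": intermediate "rbdjrywtdeybtt", final "jrywtdeybtt".

jrywtdeybtt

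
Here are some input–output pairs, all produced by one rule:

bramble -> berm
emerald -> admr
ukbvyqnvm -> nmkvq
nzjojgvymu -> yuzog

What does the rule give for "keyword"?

The transformation: move the last 3 characters to the front (rotate right by 3), then keep every other character starting from the first (positions 1st, 3rd, 5th, ...).
On "keyword": the first step gives "ordkeyw", and the second then gives "odew".

odew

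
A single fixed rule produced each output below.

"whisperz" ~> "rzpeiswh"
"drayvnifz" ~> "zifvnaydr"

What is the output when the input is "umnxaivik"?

kviainxum

In each case the input is transformed by: swap each adjacent pair of characters (1↔2, 3↔4, ...), then reverse the string.
Starting from "umnxaivik": after the first operation, "muxniaivk"; after the second, "kviainxum".
(Check on "whisperz": → "hwsiepzr" → "rzpeiswh" ✓)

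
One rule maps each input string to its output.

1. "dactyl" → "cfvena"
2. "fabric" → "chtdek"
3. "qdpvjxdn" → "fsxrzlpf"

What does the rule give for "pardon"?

What's happening: shift every letter 2 places forward in the alphabet (wrapping around), then swap each adjacent pair of characters (1↔2, 3↔4, ...).
For "pardon" the result is "crftpq".
(Check on "fabric": → "hcdtke" → "chtdek" ✓)

crftpq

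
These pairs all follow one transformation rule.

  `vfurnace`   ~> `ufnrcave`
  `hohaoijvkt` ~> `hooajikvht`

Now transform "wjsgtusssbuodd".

The rule is to move the first character to the end, then swap each adjacent pair of characters (1↔2, 3↔4, ...).
Working it through for "wjsgtusssbuodd": intermediate "jsgtusssbuoddw", final "sjtgsussubdowd".
(Check on "vfurnace": → "furnacev" → "ufnrcave" ✓)

sjtgsussubdowd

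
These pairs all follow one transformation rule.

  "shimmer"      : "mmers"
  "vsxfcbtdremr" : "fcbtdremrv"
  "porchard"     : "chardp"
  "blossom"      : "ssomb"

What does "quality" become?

In each case the input is transformed by: move the first character to the end, then delete the first 2 characters.
So "quality" becomes "lityq".

lityq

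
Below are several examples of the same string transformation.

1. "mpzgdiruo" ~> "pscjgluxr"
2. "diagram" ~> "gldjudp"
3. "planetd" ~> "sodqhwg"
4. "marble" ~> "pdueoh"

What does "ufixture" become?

xilawxuh

What's happening: shift every letter 3 places forward in the alphabet (wrapping around).
So "ufixture" becomes "xilawxuh".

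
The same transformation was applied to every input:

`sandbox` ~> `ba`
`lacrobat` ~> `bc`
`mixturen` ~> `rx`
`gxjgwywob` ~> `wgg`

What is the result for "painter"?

What's happening: reverse the string, then keep one character in every 3, starting at position 3 (positions 3rd, 6th, 9th, ...).
Working it through for "painter": intermediate "retniap", final "ta".

ta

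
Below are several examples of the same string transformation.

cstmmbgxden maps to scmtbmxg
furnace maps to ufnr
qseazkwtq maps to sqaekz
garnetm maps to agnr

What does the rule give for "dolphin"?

The pattern: delete the last 3 characters, then swap each adjacent pair of characters (1↔2, 3↔4, ...).
Starting from "dolphin": after the first operation, "dolp"; after the second, "odpl".
(Check on "qseazkwtq": → "qseazk" → "sqaekz" ✓)

odpl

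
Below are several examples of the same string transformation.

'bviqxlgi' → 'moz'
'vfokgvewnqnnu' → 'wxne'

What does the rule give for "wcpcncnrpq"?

The pattern: shift every letter 9 places backward in the alphabet (wrapping around), then keep one character in every 3, starting at position 2 (positions 2nd, 5th, 8th, ...).
Working it through for "wcpcncnrpq": intermediate "ntgteteigh", final "tei".

tei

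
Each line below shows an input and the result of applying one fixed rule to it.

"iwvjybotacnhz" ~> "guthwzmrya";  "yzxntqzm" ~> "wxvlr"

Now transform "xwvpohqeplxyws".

vutnmfocnjv

Looking at the pairs, the operation is to shift every letter 2 places backward in the alphabet (wrapping around), then delete the last 3 characters.
Applying both steps to "xwvpohqeplxyws": "vutnmfocnjvwuq", then "vutnmfocnjv".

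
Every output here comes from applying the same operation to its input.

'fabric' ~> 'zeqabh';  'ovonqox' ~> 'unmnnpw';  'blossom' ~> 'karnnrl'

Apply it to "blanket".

kamzdjs

Looking at the pairs, the operation is to shift every letter 1 place backward in the alphabet (wrapping around), then swap each adjacent pair of characters (1↔2, 3↔4, ...).
Starting from "blanket": after the first operation, "akzmjds"; after the second, "kamzdjs".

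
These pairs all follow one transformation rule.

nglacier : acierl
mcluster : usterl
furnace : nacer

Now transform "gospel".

The rule is to delete the first 2 characters, then move the first character to the end.
Working it through for "gospel": intermediate "spel", final "pels".

pels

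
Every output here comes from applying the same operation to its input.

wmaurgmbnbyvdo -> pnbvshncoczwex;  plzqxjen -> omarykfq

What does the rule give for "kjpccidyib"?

ckqddjezjl

In each case the input is transformed by: shift every letter 1 place forward in the alphabet (wrapping around), then swap the first and last characters.
Applying both steps to "kjpccidyib": "lkqddjezjc", then "ckqddjezjl".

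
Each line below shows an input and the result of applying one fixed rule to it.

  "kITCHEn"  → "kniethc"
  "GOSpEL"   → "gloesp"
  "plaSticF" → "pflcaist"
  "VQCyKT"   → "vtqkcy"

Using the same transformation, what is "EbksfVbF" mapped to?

efbbkvsf

The transformation: take characters alternately from the front and the back (1st, last, 2nd, 2nd-last, ...), then convert every letter to lowercase.
"EbksfVbF" → "EFbbkVsf" → "efbbkvsf".
(Check on "GOSpEL": → "GLOESp" → "gloesp" ✓)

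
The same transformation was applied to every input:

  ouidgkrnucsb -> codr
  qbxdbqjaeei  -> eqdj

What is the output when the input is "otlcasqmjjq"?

The rule is to keep one character in every 3, starting at position 1 (positions 1st, 4th, 7th, ...), then move the last character to the front.
"otlcasqmjjq" → "ocqj" → "jocq".

jocq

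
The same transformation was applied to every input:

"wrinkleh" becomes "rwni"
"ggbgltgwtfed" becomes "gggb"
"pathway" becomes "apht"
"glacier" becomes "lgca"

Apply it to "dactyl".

Each output is the input with this applied: swap each adjacent pair of characters (1↔2, 3↔4, ...), then keep only the first 4 characters.
Doing the same to "dactyl": "adtc".

adtc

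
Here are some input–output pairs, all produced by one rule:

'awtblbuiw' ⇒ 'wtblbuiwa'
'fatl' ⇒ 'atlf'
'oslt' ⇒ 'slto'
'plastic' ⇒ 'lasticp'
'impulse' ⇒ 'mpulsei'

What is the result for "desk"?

eskd

The pattern: move the first character to the end.
On "desk" that produces "eskd".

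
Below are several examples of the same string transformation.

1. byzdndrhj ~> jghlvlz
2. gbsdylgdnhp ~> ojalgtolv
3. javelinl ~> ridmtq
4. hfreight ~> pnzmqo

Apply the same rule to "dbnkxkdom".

ljvsfsl

Looking at the pairs, the operation is to delete the last 2 characters, then shift every letter 8 places forward in the alphabet (wrapping around).
Working it through for "dbnkxkdom": intermediate "dbnkxkd", final "ljvsfsl".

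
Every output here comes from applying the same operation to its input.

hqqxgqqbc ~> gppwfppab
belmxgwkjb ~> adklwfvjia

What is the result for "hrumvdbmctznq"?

gqtlucalbsymp

Looking at the pairs, the operation is to shift every letter 1 place backward in the alphabet (wrapping around).
So "hrumvdbmctznq" becomes "gqtlucalbsymp".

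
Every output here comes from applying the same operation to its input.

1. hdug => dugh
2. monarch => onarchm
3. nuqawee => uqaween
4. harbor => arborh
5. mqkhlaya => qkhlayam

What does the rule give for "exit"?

xite

What's happening: move the first character to the end.
Applying that to "exit" gives "xite".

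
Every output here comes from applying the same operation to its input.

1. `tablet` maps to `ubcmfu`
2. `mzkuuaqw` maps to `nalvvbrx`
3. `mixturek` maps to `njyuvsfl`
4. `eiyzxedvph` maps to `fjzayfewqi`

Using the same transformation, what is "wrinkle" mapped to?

The rule is to shift every letter 1 place forward in the alphabet (wrapping around).
Doing the same to "wrinkle": "xsjolmf".

xsjolmf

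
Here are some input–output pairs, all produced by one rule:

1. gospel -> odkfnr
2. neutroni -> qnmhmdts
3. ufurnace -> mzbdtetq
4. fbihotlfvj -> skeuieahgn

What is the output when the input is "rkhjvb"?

iuaqjg

Rule — swap the front and back halves of the string, then shift every letter 1 place backward in the alphabet (wrapping around).
"rkhjvb" → "iuaqjg".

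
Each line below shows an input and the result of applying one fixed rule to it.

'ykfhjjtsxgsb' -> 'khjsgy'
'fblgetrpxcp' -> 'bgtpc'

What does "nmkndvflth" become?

The transformation: swap the first and last characters, then keep every other character starting from the second (positions 2nd, 4th, 6th, ...).
For "nmkndvflth", step one produces "hmkndvfltn"; step two turns that into "mnvln".

mnvln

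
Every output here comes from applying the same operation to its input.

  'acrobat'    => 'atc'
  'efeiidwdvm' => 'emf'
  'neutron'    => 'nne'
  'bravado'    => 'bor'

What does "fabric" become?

The rule is to take characters alternately from the front and the back (1st, last, 2nd, 2nd-last, ...), then keep only the first 3 characters.
"fabric" → "fcaibr" → "fca".

fca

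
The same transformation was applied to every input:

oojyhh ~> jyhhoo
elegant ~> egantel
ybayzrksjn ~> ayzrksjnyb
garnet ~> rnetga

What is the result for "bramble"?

The pattern: move the first 2 characters to the end (rotate left by 2).
Doing the same to "bramble": "amblebr".

amblebr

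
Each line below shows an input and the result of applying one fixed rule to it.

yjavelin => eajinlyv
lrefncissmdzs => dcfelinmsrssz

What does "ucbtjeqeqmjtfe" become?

cbeefejjqmtqut

In each case the input is transformed by: sort the characters into alphabetical order, then swap each adjacent pair of characters (1↔2, 3↔4, ...).
Working it through for "ucbtjeqeqmjtfe": intermediate "bceeefjjmqqttu", final "cbeefejjqmtqut".
(Check on "lrefncissmdzs": → "cdefilmnrsssz" → "dcfelinmsrssz" ✓)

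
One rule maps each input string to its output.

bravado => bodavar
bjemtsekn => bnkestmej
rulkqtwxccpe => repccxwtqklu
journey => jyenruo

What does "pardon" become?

What's happening: move the first character to the end, then reverse the string.
For "pardon" the result is "pnodra".

pnodra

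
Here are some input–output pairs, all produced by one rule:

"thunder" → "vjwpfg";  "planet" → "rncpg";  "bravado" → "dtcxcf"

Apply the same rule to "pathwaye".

Looking at the pairs, the operation is to shift every letter 2 places forward in the alphabet (wrapping around), then delete the last character.
Applying both steps to "pathwaye": "rcvjycag", then "rcvjyca".

rcvjyca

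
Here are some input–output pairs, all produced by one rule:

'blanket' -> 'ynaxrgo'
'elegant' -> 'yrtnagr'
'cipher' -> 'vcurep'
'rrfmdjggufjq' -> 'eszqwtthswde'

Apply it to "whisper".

Each output is the input with this applied: move the first character to the end, then shift every letter 13 places forward in the alphabet (wrapping around) — i.e. ROT13.
On "whisper": the first step gives "hisperw", and the second then gives "uvfcrej".

uvfcrej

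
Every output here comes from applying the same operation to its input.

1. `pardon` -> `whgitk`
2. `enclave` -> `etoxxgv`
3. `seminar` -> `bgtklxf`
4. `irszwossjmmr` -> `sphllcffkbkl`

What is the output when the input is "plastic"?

lmbviet

The rule is to move the first 3 characters to the end (rotate left by 3), then shift every letter 7 places backward in the alphabet (wrapping around).
Working it through for "plastic": intermediate "sticpla", final "lmbviet".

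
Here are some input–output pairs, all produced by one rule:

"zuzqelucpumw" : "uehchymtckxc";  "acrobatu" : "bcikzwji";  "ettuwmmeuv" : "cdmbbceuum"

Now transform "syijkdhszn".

Looking at the pairs, the operation is to move the last 2 characters to the front (rotate right by 2), then shift every letter 8 places forward in the alphabet (wrapping around).
On "syijkdhszn": the first step gives "znsyijkdhs", and the second then gives "hvagqrslpa".

hvagqrslpa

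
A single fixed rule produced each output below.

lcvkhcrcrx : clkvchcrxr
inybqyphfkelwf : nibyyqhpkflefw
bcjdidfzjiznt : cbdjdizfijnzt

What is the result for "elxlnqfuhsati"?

In each case the input is transformed by: swap each adjacent pair of characters (1↔2, 3↔4, ...).
Applying that to "elxlnqfuhsati" gives "lelxqnufshtai".

lelxqnufshtai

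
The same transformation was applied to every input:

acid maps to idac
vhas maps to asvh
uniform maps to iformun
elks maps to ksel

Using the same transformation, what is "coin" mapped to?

inco

In each case the input is transformed by: move the first 2 characters to the end (rotate left by 2).
So "coin" becomes "inco".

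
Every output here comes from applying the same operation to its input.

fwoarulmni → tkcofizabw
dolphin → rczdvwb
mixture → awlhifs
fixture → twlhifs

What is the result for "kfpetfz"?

ytdshtn

Each output is the input with this applied: shift every letter 12 places backward in the alphabet (wrapping around).
For "kfpetfz" the result is "ytdshtn".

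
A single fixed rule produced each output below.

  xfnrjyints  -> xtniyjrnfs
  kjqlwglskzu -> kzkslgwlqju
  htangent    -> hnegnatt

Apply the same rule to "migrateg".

The transformation: swap the first and last characters, then reverse the string.
Applying both steps to "migrateg": "gigratem", then "metargig".
(Check on "kjqlwglskzu": → "ujqlwglskzk" → "kzkslgwlqju" ✓)

metargig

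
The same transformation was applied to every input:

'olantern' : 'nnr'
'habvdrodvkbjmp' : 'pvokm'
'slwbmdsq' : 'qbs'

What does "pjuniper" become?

rne

In each case the input is transformed by: swap the first and last characters, then keep one character in every 3, starting at position 1 (positions 1st, 4th, 7th, ...).
For "pjuniper", step one produces "rjunipep"; step two turns that into "rne".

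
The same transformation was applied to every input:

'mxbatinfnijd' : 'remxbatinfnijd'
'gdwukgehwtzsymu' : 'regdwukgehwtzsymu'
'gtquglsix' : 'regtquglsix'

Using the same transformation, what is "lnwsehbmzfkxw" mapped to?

In each case the input is transformed by: prepend "re".
"lnwsehbmzfkxw" → "relnwsehbmzfkxw".

relnwsehbmzfkxw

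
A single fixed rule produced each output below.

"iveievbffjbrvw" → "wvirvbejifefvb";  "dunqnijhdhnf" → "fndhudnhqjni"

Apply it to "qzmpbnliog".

In each case the input is transformed by: move the last character to the front, then take characters alternately from the front and the back (1st, last, 2nd, 2nd-last, ...).
Working it through for "qzmpbnliog": intermediate "gqzmpbnlio", final "goqizlmnpb".
(Check on "dunqnijhdhnf": → "fdunqnijhdhn" → "fndhudnhqjni" ✓)

goqizlmnpb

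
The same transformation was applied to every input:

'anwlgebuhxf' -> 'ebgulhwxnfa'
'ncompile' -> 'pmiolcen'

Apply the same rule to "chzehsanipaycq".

In each case the input is transformed by: take characters alternately from the front and the back (1st, last, 2nd, 2nd-last, ...), then reverse the string.
Working it through for "chzehsanipaycq": intermediate "cqhczyeahpsian", final "naisphaeyzchqc".
(Check on "ncompile": → "necloimp" → "pmiolcen" ✓)

naisphaeyzchqc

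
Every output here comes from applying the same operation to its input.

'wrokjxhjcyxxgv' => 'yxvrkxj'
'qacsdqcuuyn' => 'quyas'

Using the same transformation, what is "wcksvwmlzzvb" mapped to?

lzbcsw

The rule is to keep every other character starting from the second (positions 2nd, 4th, 6th, ...), then move the last 3 characters to the front (rotate right by 3).
Applying both steps to "wcksvwmlzzvb": "cswlzb", then "lzbcsw".
(Check on "qacsdqcuuyn": → "asquy" → "quyas" ✓)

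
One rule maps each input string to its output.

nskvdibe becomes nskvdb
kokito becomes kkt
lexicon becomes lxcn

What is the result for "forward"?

frwrd

What's happening: remove every vowel.
So "forward" becomes "frwrd".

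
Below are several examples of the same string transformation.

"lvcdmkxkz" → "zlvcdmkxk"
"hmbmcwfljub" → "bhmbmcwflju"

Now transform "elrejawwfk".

What's happening: move the last character to the front.
Doing the same to "elrejawwfk": "kelrejawwf".

kelrejawwf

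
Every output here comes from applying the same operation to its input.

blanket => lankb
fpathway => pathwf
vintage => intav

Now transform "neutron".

eutrn

Each output is the input with this applied: delete the last 2 characters, then move the first character to the end.
Applying both steps to "neutron": "neutr", then "eutrn".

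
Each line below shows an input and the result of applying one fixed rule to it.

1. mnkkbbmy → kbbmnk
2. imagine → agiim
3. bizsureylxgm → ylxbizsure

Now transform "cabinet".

binca

The transformation: delete the last 2 characters, then move the last 3 characters to the front (rotate right by 3).
"cabinet" → "cabin" → "binca".
(Check on "imagine": → "imagi" → "agiim" ✓)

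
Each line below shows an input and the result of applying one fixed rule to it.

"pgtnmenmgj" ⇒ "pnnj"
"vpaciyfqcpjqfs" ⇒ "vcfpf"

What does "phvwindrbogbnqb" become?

The transformation: keep one character in every 3, starting at position 1 (positions 1st, 4th, 7th, ...).
On "phvwindrbogbnqb" that produces "pwdon".

pwdon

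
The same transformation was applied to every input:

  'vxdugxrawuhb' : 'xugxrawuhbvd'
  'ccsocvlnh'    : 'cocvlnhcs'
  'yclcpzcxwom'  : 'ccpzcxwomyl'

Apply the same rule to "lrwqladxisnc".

rqladxisnclw

Looking at the pairs, the operation is to move the first 2 characters to the end (rotate left by 2), then swap the first and last characters.
"lrwqladxisnc" → "wqladxisnclr" → "rqladxisnclw".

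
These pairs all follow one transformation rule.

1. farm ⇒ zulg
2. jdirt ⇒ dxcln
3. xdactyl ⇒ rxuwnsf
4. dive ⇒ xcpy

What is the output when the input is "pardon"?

julxih

In each case the input is transformed by: shift every letter 6 places backward in the alphabet (wrapping around).
"pardon" → "julxih".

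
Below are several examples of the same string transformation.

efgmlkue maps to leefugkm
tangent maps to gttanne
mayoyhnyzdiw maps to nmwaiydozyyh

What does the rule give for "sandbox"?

The rule is to take characters alternately from the front and the back (1st, last, 2nd, 2nd-last, ...), then move the last character to the front.
"sandbox" → "sxaonbd" → "dsxaonb".

dsxaonb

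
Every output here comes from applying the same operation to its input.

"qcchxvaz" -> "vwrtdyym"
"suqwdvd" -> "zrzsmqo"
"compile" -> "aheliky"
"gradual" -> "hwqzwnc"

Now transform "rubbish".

The rule is to reverse the string, then shift every letter 4 places backward in the alphabet (wrapping around).
Starting from "rubbish": after the first operation, "hsibbur"; after the second, "doexxqn".

doexxqn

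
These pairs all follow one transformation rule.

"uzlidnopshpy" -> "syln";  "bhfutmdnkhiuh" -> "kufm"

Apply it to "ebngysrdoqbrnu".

The rule is to keep one character in every 3, starting at position 3 (positions 3rd, 6th, 9th, ...), then swap the front and back halves of the string.
Working it through for "ebngysrdoqbrnu": intermediate "nsor", final "orns".
(Check on "uzlidnopshpy": → "lnsy" → "syln" ✓)

orns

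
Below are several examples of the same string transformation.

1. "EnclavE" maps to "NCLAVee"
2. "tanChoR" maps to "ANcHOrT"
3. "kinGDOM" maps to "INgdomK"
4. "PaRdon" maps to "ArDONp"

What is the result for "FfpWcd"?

The pattern: flip the case of every letter, then move the first character to the end.
Applying that to "FfpWcd" gives "FPwCDf".

FPwCDf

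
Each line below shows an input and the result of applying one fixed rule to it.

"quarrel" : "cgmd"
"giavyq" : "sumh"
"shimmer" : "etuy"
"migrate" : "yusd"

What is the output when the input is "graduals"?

sdmp

Each output is the input with this applied: shift every letter 12 places forward in the alphabet (wrapping around), then keep only the first 4 characters.
Applying both steps to "graduals": "sdmpgmxe", then "sdmp".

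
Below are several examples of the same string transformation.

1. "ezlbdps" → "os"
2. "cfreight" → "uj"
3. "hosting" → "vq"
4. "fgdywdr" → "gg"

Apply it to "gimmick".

pf

The rule is to shift every letter 3 places forward in the alphabet (wrapping around), then keep one character in every 3, starting at position 3 (positions 3rd, 6th, 9th, ...).
Working it through for "gimmick": intermediate "jlpplfn", final "pf".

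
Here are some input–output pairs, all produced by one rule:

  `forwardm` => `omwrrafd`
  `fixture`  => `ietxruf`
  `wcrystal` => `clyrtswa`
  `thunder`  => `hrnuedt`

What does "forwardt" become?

What's happening: swap the first and last characters, then swap each adjacent pair of characters (1↔2, 3↔4, ...).
"forwardt" → "torwardf" → "otwrrafd".

otwrrafd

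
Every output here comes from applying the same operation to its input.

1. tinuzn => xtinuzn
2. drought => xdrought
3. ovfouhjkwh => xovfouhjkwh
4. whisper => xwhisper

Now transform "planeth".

xplaneth

What's happening: prepend "x".
Doing the same to "planeth": "xplaneth".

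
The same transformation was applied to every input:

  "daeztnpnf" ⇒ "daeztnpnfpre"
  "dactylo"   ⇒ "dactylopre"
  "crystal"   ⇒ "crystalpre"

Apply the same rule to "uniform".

The transformation: append "pre".
For "uniform" the result is "uniformpre".

uniformpre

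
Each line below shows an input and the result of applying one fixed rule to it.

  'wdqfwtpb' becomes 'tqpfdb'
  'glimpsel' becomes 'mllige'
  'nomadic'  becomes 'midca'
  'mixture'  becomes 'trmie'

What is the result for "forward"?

Looking at the pairs, the operation is to sort the characters into reverse alphabetical order, then delete the first 2 characters.
"forward" → "rofda".
(Check on "nomadic": → "onmidca" → "midca" ✓)

rofda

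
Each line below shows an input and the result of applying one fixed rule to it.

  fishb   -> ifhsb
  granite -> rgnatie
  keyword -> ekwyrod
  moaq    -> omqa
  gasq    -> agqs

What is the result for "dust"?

Each output is the input with this applied: swap each adjacent pair of characters (1↔2, 3↔4, ...).
"dust" → "udts".

udts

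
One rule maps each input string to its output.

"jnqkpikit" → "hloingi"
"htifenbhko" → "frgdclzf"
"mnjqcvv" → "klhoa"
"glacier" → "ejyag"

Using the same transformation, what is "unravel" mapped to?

Looking at the pairs, the operation is to shift every letter 2 places backward in the alphabet (wrapping around), then delete the last 2 characters.
"unravel" → "slpytcj" → "slpyt".

slpyt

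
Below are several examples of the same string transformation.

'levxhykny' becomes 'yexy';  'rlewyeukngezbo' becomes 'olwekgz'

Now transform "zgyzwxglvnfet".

The transformation: move the last 2 characters to the front (rotate right by 2), then keep every other character starting from the second (positions 2nd, 4th, 6th, ...).
Starting from "zgyzwxglvnfet": after the first operation, "etzgyzwxglvnf"; after the second, "tgzxln".

tgzxln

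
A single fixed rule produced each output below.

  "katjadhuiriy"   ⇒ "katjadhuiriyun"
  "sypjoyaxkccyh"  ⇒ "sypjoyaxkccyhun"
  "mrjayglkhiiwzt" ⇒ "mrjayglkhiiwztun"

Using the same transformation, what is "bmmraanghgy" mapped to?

The rule is to append "un".
On "bmmraanghgy" that produces "bmmraanghgyun".

bmmraanghgyun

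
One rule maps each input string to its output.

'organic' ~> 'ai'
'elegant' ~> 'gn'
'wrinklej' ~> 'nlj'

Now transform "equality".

The rule is to delete the first 2 characters, then keep every other character starting from the second (positions 2nd, 4th, 6th, ...).
"equality" → "aiy".

aiy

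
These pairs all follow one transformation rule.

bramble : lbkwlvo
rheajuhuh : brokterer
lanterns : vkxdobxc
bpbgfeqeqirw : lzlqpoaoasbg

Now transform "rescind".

bocmsxn

Rule — shift every letter 10 places forward in the alphabet (wrapping around).
Doing the same to "rescind": "bocmsxn".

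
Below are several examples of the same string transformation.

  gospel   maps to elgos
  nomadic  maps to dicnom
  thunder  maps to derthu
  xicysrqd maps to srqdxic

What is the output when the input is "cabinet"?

The transformation: move the first 3 characters to the end (rotate left by 3), then delete the first character.
Applying both steps to "cabinet": "inetcab", then "netcab".

netcab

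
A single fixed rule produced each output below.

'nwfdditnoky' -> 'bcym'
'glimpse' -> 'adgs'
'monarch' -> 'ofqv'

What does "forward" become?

kofr

Rule — shift every letter 12 places backward in the alphabet (wrapping around), then keep only the last 4 characters.
For "forward" the result is "kofr".
(Check on "monarch": → "acbofqv" → "ofqv" ✓)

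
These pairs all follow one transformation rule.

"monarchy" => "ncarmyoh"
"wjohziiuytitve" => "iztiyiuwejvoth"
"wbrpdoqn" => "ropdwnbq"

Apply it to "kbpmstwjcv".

jmwstkvbcp

The transformation: take characters alternately from the front and the back (1st, last, 2nd, 2nd-last, ...), then swap the front and back halves of the string.
"kbpmstwjcv" → "kvbcpjmwst" → "jmwstkvbcp".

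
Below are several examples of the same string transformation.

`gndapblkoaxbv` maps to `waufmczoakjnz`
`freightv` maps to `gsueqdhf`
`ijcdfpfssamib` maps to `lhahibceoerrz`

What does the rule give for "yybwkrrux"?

Rule — move the last 3 characters to the front (rotate right by 3), then shift every letter 1 place backward in the alphabet (wrapping around).
For "yybwkrrux", step one produces "ruxyybwkr"; step two turns that into "qtwxxavjq".

qtwxxavjq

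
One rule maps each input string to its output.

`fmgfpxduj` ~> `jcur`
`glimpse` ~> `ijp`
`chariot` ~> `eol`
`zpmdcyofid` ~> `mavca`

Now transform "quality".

riq

What's happening: shift every letter 3 places backward in the alphabet (wrapping around), then keep every other character starting from the second (positions 2nd, 4th, 6th, ...).
"quality" → "riq".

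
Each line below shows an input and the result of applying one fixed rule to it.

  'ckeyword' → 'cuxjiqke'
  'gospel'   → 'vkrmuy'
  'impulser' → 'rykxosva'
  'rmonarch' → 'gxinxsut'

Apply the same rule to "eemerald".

xgrjkksk

The transformation: swap the front and back halves of the string, then shift every letter 6 places forward in the alphabet (wrapping around).
On "eemerald": the first step gives "raldeeme", and the second then gives "xgrjkksk".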